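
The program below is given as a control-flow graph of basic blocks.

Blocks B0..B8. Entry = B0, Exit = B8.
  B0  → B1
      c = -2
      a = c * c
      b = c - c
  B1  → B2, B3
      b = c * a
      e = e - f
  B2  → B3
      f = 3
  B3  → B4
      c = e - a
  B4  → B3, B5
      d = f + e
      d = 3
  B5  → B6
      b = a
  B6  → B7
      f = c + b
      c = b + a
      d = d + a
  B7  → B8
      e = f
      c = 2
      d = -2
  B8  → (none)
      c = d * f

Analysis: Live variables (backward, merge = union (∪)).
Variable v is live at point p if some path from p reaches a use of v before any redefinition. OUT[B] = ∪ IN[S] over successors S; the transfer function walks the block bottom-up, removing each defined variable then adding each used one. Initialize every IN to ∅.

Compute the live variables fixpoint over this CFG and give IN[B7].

Converged values:
  B0: | IN={e, f} | OUT={a, c, e, f}
  B1: | IN={a, c, e, f} | OUT={a, e, f}
  B2: | IN={a, e} | OUT={a, e, f}
  B3: | IN={a, e, f} | OUT={a, c, e, f}
  B4: | IN={a, c, e, f} | OUT={a, c, d, e, f}
  B5: | IN={a, c, d} | OUT={a, b, c, d}
  B6: | IN={a, b, c, d} | OUT={f}
  B7: | IN={f} | OUT={d, f}
  B8: | IN={d, f} | OUT={}

Merge at B7: OUT[B7] = IN[B8] = {d, f}
Applying B7's transfer function to that OUT value gives IN[B7] (row B7 above).

Answer: {f}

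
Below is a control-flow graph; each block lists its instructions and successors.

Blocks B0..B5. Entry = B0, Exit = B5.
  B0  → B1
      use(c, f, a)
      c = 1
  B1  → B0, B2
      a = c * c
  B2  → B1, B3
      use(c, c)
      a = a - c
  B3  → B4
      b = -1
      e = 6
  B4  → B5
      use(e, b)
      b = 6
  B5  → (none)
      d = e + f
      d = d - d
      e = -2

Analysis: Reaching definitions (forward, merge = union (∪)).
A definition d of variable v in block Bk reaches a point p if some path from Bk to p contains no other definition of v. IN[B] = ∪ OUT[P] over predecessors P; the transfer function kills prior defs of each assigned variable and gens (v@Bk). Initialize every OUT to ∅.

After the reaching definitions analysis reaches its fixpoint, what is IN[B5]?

Answer: {a@B2, b@B4, c@B0, e@B3}

Working:
Fixpoint table:
  B0:  IN={a@B1, c@B0}  OUT={a@B1, c@B0}
  B1:  IN={a@B1, a@B2, c@B0}  OUT={a@B1, c@B0}
  B2:  IN={a@B1, c@B0}  OUT={a@B2, c@B0}
  B3:  IN={a@B2, c@B0}  OUT={a@B2, b@B3, c@B0, e@B3}
  B4:  IN={a@B2, b@B3, c@B0, e@B3}  OUT={a@B2, b@B4, c@B0, e@B3}
  B5:  IN={a@B2, b@B4, c@B0, e@B3}  OUT={a@B2, b@B4, c@B0, d@B5, e@B5}

Merge at B5: IN[B5] = OUT[B4] = {a@B2, b@B4, c@B0, e@B3}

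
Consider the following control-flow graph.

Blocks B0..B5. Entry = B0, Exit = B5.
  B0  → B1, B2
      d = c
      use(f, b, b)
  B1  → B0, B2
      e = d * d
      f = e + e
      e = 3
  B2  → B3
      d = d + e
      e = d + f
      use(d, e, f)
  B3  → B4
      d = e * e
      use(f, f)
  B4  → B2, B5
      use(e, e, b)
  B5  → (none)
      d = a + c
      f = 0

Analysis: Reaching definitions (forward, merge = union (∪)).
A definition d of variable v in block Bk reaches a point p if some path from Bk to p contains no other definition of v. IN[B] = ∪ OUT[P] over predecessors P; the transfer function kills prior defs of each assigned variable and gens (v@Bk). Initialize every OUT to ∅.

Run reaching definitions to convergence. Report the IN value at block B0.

Answer: {d@B0, e@B1, f@B1}

Trace:
Fixpoint table:
  B0:  IN={d@B0, e@B1, f@B1}  OUT={d@B0, e@B1, f@B1}
  B1:  IN={d@B0, e@B1, f@B1}  OUT={d@B0, e@B1, f@B1}
  B2:  IN={d@B0, d@B3, e@B1, e@B2, f@B1}  OUT={d@B2, e@B2, f@B1}
  B3:  IN={d@B2, e@B2, f@B1}  OUT={d@B3, e@B2, f@B1}
  B4:  IN={d@B3, e@B2, f@B1}  OUT={d@B3, e@B2, f@B1}
  B5:  IN={d@B3, e@B2, f@B1}  OUT={d@B5, e@B2, f@B5}

Merge at B0 (entry node, so the boundary value {} is joined with the incoming edge(s)): IN[B0] = {} ⊔ OUT[B1] = {d@B0, e@B1, f@B1}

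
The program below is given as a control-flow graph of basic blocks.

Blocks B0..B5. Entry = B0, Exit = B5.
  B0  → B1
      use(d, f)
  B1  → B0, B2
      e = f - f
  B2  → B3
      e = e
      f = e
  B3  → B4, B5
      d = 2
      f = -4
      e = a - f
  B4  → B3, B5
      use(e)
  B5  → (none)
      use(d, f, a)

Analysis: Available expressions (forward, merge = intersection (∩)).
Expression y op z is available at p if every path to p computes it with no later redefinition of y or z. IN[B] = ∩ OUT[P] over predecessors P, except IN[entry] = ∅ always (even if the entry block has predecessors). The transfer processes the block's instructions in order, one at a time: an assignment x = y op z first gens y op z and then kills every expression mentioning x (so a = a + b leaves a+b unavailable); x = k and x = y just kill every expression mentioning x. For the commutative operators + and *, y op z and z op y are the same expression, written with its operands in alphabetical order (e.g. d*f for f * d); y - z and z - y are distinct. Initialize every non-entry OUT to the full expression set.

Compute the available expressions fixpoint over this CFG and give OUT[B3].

Per-block solution:
  B0:  IN={}  OUT={}
  B1:  IN={}  OUT={f-f}
  B2:  IN={f-f}  OUT={}
  B3:  IN={}  OUT={a-f}
  B4:  IN={a-f}  OUT={a-f}
  B5:  IN={a-f}  OUT={a-f}

Merge at B3: IN[B3] = OUT[B2] ∩ OUT[B4] = {}
Applying B3's transfer function to that IN value gives OUT[B3] (row B3 above).

Answer: {a-f}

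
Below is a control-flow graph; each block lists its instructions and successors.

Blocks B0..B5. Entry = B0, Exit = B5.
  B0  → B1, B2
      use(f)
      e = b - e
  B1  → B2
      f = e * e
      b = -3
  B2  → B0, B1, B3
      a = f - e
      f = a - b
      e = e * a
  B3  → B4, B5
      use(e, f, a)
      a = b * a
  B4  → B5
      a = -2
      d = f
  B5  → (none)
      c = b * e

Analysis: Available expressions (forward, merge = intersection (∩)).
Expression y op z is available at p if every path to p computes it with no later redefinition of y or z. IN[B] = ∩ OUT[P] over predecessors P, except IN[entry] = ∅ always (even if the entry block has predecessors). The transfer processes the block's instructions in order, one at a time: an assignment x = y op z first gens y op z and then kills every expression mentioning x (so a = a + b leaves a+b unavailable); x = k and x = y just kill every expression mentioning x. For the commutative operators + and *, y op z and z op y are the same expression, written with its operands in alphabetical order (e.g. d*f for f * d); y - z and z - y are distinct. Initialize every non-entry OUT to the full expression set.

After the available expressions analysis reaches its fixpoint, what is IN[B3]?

Answer: {a-b}

Trace:
Converged values:
  B0:   IN={}   OUT={}
  B1:   IN={}   OUT={e*e}
  B2:   IN={}   OUT={a-b}
  B3:   IN={a-b}   OUT={}
  B4:   IN={}   OUT={}
  B5:   IN={}   OUT={b*e}

Merge at B3: IN[B3] = OUT[B2] = {a-b}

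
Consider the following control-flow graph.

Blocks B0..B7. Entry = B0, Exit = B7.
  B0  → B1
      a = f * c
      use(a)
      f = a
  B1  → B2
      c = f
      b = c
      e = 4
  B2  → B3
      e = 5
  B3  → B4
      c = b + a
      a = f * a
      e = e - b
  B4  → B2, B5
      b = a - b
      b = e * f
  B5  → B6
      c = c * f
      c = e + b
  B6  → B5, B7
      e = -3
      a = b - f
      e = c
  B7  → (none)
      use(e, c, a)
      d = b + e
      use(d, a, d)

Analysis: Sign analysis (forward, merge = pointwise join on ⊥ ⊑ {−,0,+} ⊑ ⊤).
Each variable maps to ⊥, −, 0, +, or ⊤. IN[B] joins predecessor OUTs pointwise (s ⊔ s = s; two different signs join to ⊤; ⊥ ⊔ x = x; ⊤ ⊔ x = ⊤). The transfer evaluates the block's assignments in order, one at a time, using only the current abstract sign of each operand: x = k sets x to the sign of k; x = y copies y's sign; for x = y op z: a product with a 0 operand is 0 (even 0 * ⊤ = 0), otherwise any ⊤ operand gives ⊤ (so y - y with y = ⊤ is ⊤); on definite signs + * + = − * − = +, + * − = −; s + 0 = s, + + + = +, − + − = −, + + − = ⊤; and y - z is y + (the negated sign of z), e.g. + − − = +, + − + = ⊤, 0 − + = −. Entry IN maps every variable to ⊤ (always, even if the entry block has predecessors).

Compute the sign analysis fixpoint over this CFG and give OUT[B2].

Converged values:
  B0:  IN=(all ⊤)  OUT=(all ⊤)
  B1:  IN=(all ⊤)  OUT={e:+; rest ⊤}
  B2:  IN=(all ⊤)  OUT={e:+; rest ⊤}
  B3:  IN={e:+; rest ⊤}  OUT=(all ⊤)
  B4:  IN=(all ⊤)  OUT=(all ⊤)
  B5:  IN=(all ⊤)  OUT=(all ⊤)
  B6:  IN=(all ⊤)  OUT=(all ⊤)
  B7:  IN=(all ⊤)  OUT=(all ⊤)

Merge at B2: IN[B2] = OUT[B1] ⊔ OUT[B4] = {a: ⊤, b: ⊤, c: ⊤, d: ⊤, e: ⊤, f: ⊤}
Applying B2's transfer function to that IN value gives OUT[B2] (row B2 above).

Answer: {a: ⊤, b: ⊤, c: ⊤, d: ⊤, e: +, f: ⊤}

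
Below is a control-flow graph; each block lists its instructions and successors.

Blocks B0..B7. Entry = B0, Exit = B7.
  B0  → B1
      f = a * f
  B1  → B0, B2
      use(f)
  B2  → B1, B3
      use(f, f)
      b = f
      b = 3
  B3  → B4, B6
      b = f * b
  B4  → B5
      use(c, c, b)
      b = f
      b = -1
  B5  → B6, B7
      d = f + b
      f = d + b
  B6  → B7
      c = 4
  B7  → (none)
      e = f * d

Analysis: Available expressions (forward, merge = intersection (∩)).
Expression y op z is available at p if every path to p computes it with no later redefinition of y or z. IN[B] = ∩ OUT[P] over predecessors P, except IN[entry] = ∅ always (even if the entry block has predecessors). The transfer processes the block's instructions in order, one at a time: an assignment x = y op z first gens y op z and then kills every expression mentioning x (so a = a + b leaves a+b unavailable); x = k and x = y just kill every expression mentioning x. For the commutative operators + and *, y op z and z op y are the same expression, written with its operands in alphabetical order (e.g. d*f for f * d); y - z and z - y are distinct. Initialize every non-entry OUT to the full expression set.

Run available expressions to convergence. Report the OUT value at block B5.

Answer: {b+d}

Derivation:
Per-block solution:
  B0: | IN={} | OUT={}
  B1: | IN={} | OUT={}
  B2: | IN={} | OUT={}
  B3: | IN={} | OUT={}
  B4: | IN={} | OUT={}
  B5: | IN={} | OUT={b+d}
  B6: | IN={} | OUT={}
  B7: | IN={} | OUT={d*f}

Merge at B5: IN[B5] = OUT[B4] = {}
Applying B5's transfer function to that IN value gives OUT[B5] (row B5 above).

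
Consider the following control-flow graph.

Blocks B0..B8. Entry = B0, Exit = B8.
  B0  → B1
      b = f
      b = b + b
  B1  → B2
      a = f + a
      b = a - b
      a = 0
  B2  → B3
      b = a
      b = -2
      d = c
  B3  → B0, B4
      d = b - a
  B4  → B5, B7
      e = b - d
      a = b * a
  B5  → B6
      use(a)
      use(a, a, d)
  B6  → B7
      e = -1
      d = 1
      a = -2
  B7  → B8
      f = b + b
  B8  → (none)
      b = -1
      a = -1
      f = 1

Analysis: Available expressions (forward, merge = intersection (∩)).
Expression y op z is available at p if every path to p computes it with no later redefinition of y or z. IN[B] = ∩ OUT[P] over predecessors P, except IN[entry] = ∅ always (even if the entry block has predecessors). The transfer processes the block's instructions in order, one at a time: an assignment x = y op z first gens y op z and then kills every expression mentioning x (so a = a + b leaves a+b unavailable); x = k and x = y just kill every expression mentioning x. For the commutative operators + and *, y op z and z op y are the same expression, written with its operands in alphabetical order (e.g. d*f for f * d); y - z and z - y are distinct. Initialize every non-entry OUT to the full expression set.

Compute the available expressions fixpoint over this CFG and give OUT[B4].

Answer: {b-d}

Working:
Fixpoint table:
  B0:   IN={}   OUT={}
  B1:   IN={}   OUT={}
  B2:   IN={}   OUT={}
  B3:   IN={}   OUT={b-a}
  B4:   IN={b-a}   OUT={b-d}
  B5:   IN={b-d}   OUT={b-d}
  B6:   IN={b-d}   OUT={}
  B7:   IN={}   OUT={b+b}
  B8:   IN={b+b}   OUT={}

Merge at B4: IN[B4] = OUT[B3] = {b-a}
Applying B4's transfer function to that IN value gives OUT[B4] (row B4 above).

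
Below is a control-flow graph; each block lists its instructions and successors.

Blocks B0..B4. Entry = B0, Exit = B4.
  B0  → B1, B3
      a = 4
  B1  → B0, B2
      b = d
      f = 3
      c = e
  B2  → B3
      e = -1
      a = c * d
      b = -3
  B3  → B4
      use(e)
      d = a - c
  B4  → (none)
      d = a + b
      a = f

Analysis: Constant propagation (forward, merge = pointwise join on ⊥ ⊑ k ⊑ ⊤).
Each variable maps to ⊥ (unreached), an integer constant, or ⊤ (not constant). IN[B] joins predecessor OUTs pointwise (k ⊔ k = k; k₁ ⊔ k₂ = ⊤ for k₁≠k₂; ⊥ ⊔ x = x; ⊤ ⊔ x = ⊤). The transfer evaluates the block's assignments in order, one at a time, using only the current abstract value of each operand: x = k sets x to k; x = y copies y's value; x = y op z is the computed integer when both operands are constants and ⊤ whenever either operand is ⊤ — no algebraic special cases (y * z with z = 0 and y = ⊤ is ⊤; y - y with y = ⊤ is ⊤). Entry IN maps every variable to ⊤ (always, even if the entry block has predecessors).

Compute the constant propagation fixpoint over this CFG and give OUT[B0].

Answer: {a: 4, b: ⊤, c: ⊤, d: ⊤, e: ⊤, f: ⊤}

Working:
Per-block solution:
  B0:  IN=(all ⊤)  OUT={a:4; rest ⊤}
  B1:  IN={a:4; rest ⊤}  OUT={a:4, f:3; rest ⊤}
  B2:  IN={a:4, f:3; rest ⊤}  OUT={b:-3, e:-1, f:3; rest ⊤}
  B3:  IN=(all ⊤)  OUT=(all ⊤)
  B4:  IN=(all ⊤)  OUT=(all ⊤)

Merge at B0 (entry node, so the boundary value (all ⊤) is joined with the incoming edge(s)): IN[B0] = (all ⊤) ⊔ OUT[B1] = {a: ⊤, b: ⊤, c: ⊤, d: ⊤, e: ⊤, f: ⊤}
Applying B0's transfer function to that IN value gives OUT[B0] (row B0 above).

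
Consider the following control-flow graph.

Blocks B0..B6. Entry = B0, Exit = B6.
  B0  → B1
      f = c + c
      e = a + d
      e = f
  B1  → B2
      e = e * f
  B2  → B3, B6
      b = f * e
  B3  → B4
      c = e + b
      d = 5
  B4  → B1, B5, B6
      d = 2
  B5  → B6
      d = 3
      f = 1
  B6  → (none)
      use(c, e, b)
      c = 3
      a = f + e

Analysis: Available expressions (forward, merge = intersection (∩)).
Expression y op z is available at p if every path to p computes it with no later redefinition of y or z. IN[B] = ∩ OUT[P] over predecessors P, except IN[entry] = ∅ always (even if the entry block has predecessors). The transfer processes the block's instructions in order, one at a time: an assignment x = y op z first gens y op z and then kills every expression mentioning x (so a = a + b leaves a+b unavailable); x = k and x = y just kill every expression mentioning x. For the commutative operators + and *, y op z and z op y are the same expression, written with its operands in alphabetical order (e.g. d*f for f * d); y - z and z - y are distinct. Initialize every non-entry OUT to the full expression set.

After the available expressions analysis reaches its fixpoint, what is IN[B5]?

Per-block solution:
  B0:  IN={}  OUT={a+d, c+c}
  B1:  IN={}  OUT={}
  B2:  IN={}  OUT={e*f}
  B3:  IN={e*f}  OUT={b+e, e*f}
  B4:  IN={b+e, e*f}  OUT={b+e, e*f}
  B5:  IN={b+e, e*f}  OUT={b+e}
  B6:  IN={}  OUT={e+f}

Merge at B5: IN[B5] = OUT[B4] = {b+e, e*f}

Answer: {b+e, e*f}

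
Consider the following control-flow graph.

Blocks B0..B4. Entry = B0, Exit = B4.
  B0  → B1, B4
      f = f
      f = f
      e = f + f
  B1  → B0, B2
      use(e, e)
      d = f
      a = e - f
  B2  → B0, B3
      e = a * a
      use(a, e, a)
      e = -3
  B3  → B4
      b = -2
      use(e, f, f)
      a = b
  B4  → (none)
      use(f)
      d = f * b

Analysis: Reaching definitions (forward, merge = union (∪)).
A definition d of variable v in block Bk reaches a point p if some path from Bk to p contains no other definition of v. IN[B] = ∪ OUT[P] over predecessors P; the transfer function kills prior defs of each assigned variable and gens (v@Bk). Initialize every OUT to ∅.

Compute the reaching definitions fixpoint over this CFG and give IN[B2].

Answer: {a@B1, d@B1, e@B0, f@B0}

Derivation:
Converged values:
  B0:  IN={a@B1, d@B1, e@B0, e@B2, f@B0}  OUT={a@B1, d@B1, e@B0, f@B0}
  B1:  IN={a@B1, d@B1, e@B0, f@B0}  OUT={a@B1, d@B1, e@B0, f@B0}
  B2:  IN={a@B1, d@B1, e@B0, f@B0}  OUT={a@B1, d@B1, e@B2, f@B0}
  B3:  IN={a@B1, d@B1, e@B2, f@B0}  OUT={a@B3, b@B3, d@B1, e@B2, f@B0}
  B4:  IN={a@B1, a@B3, b@B3, d@B1, e@B0, e@B2, f@B0}  OUT={a@B1, a@B3, b@B3, d@B4, e@B0, e@B2, f@B0}

Merge at B2: IN[B2] = OUT[B1] = {a@B1, d@B1, e@B0, f@B0}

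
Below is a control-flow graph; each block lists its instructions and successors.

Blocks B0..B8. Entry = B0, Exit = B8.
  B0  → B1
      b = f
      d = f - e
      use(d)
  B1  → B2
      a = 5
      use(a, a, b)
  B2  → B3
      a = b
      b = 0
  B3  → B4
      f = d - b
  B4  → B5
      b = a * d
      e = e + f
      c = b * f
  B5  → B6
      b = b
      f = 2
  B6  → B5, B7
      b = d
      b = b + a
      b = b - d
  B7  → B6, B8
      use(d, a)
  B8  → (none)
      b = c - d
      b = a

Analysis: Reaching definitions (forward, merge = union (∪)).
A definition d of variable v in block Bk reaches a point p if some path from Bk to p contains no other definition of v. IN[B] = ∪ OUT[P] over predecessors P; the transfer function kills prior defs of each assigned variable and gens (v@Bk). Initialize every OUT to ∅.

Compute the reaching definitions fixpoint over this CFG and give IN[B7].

Per-block solution:
  B0:   IN={}   OUT={b@B0, d@B0}
  B1:   IN={b@B0, d@B0}   OUT={a@B1, b@B0, d@B0}
  B2:   IN={a@B1, b@B0, d@B0}   OUT={a@B2, b@B2, d@B0}
  B3:   IN={a@B2, b@B2, d@B0}   OUT={a@B2, b@B2, d@B0, f@B3}
  B4:   IN={a@B2, b@B2, d@B0, f@B3}   OUT={a@B2, b@B4, c@B4, d@B0, e@B4, f@B3}
  B5:   IN={a@B2, b@B4, b@B6, c@B4, d@B0, e@B4, f@B3, f@B5}   OUT={a@B2, b@B5, c@B4, d@B0, e@B4, f@B5}
  B6:   IN={a@B2, b@B5, b@B6, c@B4, d@B0, e@B4, f@B5}   OUT={a@B2, b@B6, c@B4, d@B0, e@B4, f@B5}
  B7:   IN={a@B2, b@B6, c@B4, d@B0, e@B4, f@B5}   OUT={a@B2, b@B6, c@B4, d@B0, e@B4, f@B5}
  B8:   IN={a@B2, b@B6, c@B4, d@B0, e@B4, f@B5}   OUT={a@B2, b@B8, c@B4, d@B0, e@B4, f@B5}

Merge at B7: IN[B7] = OUT[B6] = {a@B2, b@B6, c@B4, d@B0, e@B4, f@B5}

Answer: {a@B2, b@B6, c@B4, d@B0, e@B4, f@B5}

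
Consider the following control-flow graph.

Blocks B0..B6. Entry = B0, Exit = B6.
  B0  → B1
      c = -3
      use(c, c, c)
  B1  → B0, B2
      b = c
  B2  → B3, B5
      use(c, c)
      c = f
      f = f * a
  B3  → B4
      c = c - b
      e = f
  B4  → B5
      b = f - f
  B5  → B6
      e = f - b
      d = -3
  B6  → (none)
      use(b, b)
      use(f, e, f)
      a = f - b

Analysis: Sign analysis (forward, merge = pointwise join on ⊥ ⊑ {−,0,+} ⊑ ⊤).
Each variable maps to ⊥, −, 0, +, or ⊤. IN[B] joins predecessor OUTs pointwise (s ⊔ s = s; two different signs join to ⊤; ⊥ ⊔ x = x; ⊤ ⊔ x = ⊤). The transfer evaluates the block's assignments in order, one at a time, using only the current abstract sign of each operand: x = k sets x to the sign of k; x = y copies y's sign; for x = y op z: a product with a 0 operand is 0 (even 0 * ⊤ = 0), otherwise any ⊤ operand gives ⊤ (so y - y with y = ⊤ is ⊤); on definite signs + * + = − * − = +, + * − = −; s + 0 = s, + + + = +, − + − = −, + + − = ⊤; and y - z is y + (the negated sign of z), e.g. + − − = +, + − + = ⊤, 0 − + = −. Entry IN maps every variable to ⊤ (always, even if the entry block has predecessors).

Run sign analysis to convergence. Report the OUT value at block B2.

Converged values:
  B0:  IN=(all ⊤)  OUT={c:-; rest ⊤}
  B1:  IN={c:-; rest ⊤}  OUT={b:-, c:-; rest ⊤}
  B2:  IN={b:-, c:-; rest ⊤}  OUT={b:-; rest ⊤}
  B3:  IN={b:-; rest ⊤}  OUT={b:-; rest ⊤}
  B4:  IN={b:-; rest ⊤}  OUT=(all ⊤)
  B5:  IN=(all ⊤)  OUT={d:-; rest ⊤}
  B6:  IN={d:-; rest ⊤}  OUT={d:-; rest ⊤}

Merge at B2: IN[B2] = OUT[B1] = {a: ⊤, b: -, c: -, d: ⊤, e: ⊤, f: ⊤}
Applying B2's transfer function to that IN value gives OUT[B2] (row B2 above).

Answer: {a: ⊤, b: -, c: ⊤, d: ⊤, e: ⊤, f: ⊤}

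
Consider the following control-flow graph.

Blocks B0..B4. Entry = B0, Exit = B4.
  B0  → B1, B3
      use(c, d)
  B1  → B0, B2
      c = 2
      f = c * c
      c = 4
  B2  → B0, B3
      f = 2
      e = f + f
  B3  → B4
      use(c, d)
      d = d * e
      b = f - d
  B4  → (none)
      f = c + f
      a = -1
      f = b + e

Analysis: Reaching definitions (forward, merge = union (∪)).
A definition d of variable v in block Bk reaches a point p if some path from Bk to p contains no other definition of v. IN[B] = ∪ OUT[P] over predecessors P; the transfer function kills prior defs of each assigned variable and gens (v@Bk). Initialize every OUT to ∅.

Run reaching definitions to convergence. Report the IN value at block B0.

Answer: {c@B1, e@B2, f@B1, f@B2}

Trace:
Per-block solution:
  B0: | IN={c@B1, e@B2, f@B1, f@B2} | OUT={c@B1, e@B2, f@B1, f@B2}
  B1: | IN={c@B1, e@B2, f@B1, f@B2} | OUT={c@B1, e@B2, f@B1}
  B2: | IN={c@B1, e@B2, f@B1} | OUT={c@B1, e@B2, f@B2}
  B3: | IN={c@B1, e@B2, f@B1, f@B2} | OUT={b@B3, c@B1, d@B3, e@B2, f@B1, f@B2}
  B4: | IN={b@B3, c@B1, d@B3, e@B2, f@B1, f@B2} | OUT={a@B4, b@B3, c@B1, d@B3, e@B2, f@B4}

Merge at B0 (entry node, so the boundary value {} is joined with the incoming edge(s)): IN[B0] = {} ⊔ OUT[B1] ⊔ OUT[B2] = {c@B1, e@B2, f@B1, f@B2}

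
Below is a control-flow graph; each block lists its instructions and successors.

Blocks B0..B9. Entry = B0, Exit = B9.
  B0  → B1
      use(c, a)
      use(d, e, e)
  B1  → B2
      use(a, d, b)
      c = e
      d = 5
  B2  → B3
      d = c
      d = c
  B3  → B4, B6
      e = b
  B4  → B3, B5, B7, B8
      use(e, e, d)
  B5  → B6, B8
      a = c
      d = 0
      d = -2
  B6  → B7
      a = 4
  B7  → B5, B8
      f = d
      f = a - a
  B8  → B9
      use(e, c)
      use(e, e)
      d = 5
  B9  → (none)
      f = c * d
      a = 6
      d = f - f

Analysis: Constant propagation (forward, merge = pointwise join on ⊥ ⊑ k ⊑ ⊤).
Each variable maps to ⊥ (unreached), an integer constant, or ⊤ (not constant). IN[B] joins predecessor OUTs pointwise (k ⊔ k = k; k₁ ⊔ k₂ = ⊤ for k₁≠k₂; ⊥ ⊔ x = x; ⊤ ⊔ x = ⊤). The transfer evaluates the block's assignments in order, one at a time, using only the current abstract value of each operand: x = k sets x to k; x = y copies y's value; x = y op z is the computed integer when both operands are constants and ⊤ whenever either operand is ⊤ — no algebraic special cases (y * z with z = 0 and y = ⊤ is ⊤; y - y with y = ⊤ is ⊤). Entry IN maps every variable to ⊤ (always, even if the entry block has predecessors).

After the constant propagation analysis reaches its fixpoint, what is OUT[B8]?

Converged values:
  B0: | IN=(all ⊤) | OUT=(all ⊤)
  B1: | IN=(all ⊤) | OUT={d:5; rest ⊤}
  B2: | IN={d:5; rest ⊤} | OUT=(all ⊤)
  B3: | IN=(all ⊤) | OUT=(all ⊤)
  B4: | IN=(all ⊤) | OUT=(all ⊤)
  B5: | IN=(all ⊤) | OUT={d:-2; rest ⊤}
  B6: | IN=(all ⊤) | OUT={a:4; rest ⊤}
  B7: | IN=(all ⊤) | OUT=(all ⊤)
  B8: | IN=(all ⊤) | OUT={d:5; rest ⊤}
  B9: | IN={d:5; rest ⊤} | OUT={a:6; rest ⊤}

Merge at B8: IN[B8] = OUT[B4] ⊔ OUT[B5] ⊔ OUT[B7] = {a: ⊤, b: ⊤, c: ⊤, d: ⊤, e: ⊤, f: ⊤}
Applying B8's transfer function to that IN value gives OUT[B8] (row B8 above).

Answer: {a: ⊤, b: ⊤, c: ⊤, d: 5, e: ⊤, f: ⊤}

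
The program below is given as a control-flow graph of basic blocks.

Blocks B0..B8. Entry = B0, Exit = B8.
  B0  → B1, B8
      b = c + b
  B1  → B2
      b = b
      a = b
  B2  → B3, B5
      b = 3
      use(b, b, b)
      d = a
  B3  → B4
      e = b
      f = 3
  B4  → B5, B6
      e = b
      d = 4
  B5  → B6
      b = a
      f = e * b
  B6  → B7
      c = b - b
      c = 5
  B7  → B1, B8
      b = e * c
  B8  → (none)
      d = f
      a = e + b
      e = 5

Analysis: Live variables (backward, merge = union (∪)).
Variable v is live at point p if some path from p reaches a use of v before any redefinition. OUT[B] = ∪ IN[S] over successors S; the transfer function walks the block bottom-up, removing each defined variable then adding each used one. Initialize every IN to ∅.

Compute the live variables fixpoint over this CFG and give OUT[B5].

Answer: {b, e, f}

Trace:
Per-block solution:
  B0:  IN={b, c, e, f}  OUT={b, e, f}
  B1:  IN={b, e}  OUT={a, e}
  B2:  IN={a, e}  OUT={a, b, e}
  B3:  IN={a, b}  OUT={a, b, f}
  B4:  IN={a, b, f}  OUT={a, b, e, f}
  B5:  IN={a, e}  OUT={b, e, f}
  B6:  IN={b, e, f}  OUT={c, e, f}
  B7:  IN={c, e, f}  OUT={b, e, f}
  B8:  IN={b, e, f}  OUT={}

Merge at B5: OUT[B5] = IN[B6] = {b, e, f}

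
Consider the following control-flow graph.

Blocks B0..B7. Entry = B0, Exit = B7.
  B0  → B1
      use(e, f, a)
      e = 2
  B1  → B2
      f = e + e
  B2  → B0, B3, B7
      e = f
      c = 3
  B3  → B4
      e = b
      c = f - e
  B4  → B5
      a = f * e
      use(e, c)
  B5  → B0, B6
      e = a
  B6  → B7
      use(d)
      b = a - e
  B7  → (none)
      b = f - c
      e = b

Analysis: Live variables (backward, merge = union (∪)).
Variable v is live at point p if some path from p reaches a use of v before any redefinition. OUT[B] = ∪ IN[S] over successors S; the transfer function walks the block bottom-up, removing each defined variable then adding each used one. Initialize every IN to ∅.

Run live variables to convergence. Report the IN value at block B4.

Fixpoint table:
  B0: | IN={a, b, d, e, f} | OUT={a, b, d, e}
  B1: | IN={a, b, d, e} | OUT={a, b, d, f}
  B2: | IN={a, b, d, f} | OUT={a, b, c, d, e, f}
  B3: | IN={b, d, f} | OUT={b, c, d, e, f}
  B4: | IN={b, c, d, e, f} | OUT={a, b, c, d, f}
  B5: | IN={a, b, c, d, f} | OUT={a, b, c, d, e, f}
  B6: | IN={a, c, d, e, f} | OUT={c, f}
  B7: | IN={c, f} | OUT={}

Merge at B4: OUT[B4] = IN[B5] = {a, b, c, d, f}
Applying B4's transfer function to that OUT value gives IN[B4] (row B4 above).

Answer: {b, c, d, e, f}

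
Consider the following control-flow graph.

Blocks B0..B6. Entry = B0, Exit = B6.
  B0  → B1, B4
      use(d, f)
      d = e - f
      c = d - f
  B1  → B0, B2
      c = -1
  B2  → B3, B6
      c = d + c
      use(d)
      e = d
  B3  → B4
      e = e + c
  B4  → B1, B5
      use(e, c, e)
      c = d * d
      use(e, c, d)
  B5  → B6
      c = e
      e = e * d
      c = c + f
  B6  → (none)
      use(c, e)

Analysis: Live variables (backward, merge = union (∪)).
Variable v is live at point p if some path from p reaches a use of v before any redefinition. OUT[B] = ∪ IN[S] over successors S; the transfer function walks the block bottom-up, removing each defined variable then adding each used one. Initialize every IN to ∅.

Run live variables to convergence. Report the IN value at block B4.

Per-block solution:
  B0: | IN={d, e, f} | OUT={c, d, e, f}
  B1: | IN={d, e, f} | OUT={c, d, e, f}
  B2: | IN={c, d, f} | OUT={c, d, e, f}
  B3: | IN={c, d, e, f} | OUT={c, d, e, f}
  B4: | IN={c, d, e, f} | OUT={d, e, f}
  B5: | IN={d, e, f} | OUT={c, e}
  B6: | IN={c, e} | OUT={}

Merge at B4: OUT[B4] = IN[B1] ⊔ IN[B5] = {d, e, f}
Applying B4's transfer function to that OUT value gives IN[B4] (row B4 above).

Answer: {c, d, e, f}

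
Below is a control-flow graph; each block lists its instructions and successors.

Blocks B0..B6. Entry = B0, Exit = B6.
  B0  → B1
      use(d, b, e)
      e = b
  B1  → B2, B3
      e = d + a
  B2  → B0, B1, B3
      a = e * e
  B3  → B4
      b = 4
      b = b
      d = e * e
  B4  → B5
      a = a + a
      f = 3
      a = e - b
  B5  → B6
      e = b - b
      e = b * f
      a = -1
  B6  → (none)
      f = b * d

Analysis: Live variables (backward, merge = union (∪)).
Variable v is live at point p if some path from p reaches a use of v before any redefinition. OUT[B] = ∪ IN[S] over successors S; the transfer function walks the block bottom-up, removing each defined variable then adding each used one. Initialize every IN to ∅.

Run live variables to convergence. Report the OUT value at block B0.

Converged values:
  B0:  IN={a, b, d, e}  OUT={a, b, d}
  B1:  IN={a, b, d}  OUT={a, b, d, e}
  B2:  IN={b, d, e}  OUT={a, b, d, e}
  B3:  IN={a, e}  OUT={a, b, d, e}
  B4:  IN={a, b, d, e}  OUT={b, d, f}
  B5:  IN={b, d, f}  OUT={b, d}
  B6:  IN={b, d}  OUT={}

Merge at B0: OUT[B0] = IN[B1] = {a, b, d}

Answer: {a, b, d}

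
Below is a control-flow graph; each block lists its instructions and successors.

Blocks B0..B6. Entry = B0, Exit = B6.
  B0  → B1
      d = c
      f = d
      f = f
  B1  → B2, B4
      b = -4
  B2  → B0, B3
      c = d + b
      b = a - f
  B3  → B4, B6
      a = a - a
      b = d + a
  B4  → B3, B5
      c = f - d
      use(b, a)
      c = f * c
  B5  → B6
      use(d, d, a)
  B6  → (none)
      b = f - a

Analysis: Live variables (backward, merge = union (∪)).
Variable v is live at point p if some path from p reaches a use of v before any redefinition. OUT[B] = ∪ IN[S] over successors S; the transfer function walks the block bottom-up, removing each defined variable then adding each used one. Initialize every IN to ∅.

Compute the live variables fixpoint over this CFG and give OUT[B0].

Per-block solution:
  B0:   IN={a, c}   OUT={a, d, f}
  B1:   IN={a, d, f}   OUT={a, b, d, f}
  B2:   IN={a, b, d, f}   OUT={a, c, d, f}
  B3:   IN={a, d, f}   OUT={a, b, d, f}
  B4:   IN={a, b, d, f}   OUT={a, d, f}
  B5:   IN={a, d, f}   OUT={a, f}
  B6:   IN={a, f}   OUT={}

Merge at B0: OUT[B0] = IN[B1] = {a, d, f}

Answer: {a, d, f}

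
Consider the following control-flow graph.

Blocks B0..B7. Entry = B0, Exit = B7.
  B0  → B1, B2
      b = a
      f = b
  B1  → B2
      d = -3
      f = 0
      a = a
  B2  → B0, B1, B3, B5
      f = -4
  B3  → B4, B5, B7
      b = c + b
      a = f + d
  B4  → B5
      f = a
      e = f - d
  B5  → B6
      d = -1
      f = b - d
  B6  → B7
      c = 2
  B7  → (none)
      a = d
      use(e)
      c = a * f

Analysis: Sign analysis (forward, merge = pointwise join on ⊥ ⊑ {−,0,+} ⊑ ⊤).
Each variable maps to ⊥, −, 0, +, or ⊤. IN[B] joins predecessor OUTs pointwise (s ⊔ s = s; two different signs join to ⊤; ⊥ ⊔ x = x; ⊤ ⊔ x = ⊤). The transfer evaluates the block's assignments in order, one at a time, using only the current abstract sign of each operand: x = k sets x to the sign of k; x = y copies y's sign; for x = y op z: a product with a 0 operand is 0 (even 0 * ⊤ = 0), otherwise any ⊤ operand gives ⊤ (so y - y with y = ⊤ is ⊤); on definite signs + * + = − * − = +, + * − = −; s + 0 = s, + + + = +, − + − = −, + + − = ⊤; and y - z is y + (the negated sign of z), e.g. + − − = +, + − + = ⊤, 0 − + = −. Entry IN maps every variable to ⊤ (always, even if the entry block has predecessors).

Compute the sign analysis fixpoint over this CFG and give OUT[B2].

Answer: {a: ⊤, b: ⊤, c: ⊤, d: ⊤, e: ⊤, f: -}

Working:
Converged values:
  B0:  IN=(all ⊤)  OUT=(all ⊤)
  B1:  IN=(all ⊤)  OUT={d:-, f:0; rest ⊤}
  B2:  IN=(all ⊤)  OUT={f:-; rest ⊤}
  B3:  IN={f:-; rest ⊤}  OUT={f:-; rest ⊤}
  B4:  IN={f:-; rest ⊤}  OUT=(all ⊤)
  B5:  IN=(all ⊤)  OUT={d:-; rest ⊤}
  B6:  IN={d:-; rest ⊤}  OUT={c:+, d:-; rest ⊤}
  B7:  IN=(all ⊤)  OUT=(all ⊤)

Merge at B2: IN[B2] = OUT[B0] ⊔ OUT[B1] = {a: ⊤, b: ⊤, c: ⊤, d: ⊤, e: ⊤, f: ⊤}
Applying B2's transfer function to that IN value gives OUT[B2] (row B2 above).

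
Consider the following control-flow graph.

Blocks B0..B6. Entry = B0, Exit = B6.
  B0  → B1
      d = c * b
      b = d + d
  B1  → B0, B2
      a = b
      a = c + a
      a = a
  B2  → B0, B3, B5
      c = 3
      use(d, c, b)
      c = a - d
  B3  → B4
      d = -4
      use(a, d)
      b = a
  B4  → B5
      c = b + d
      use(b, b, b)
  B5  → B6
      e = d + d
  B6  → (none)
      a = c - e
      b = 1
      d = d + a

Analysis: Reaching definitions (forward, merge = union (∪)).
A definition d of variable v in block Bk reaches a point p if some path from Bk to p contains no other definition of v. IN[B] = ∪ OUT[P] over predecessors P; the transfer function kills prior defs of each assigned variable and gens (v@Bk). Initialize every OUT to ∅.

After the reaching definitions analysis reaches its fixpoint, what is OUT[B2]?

Fixpoint table:
  B0: | IN={a@B1, b@B0, c@B2, d@B0} | OUT={a@B1, b@B0, c@B2, d@B0}
  B1: | IN={a@B1, b@B0, c@B2, d@B0} | OUT={a@B1, b@B0, c@B2, d@B0}
  B2: | IN={a@B1, b@B0, c@B2, d@B0} | OUT={a@B1, b@B0, c@B2, d@B0}
  B3: | IN={a@B1, b@B0, c@B2, d@B0} | OUT={a@B1, b@B3, c@B2, d@B3}
  B4: | IN={a@B1, b@B3, c@B2, d@B3} | OUT={a@B1, b@B3, c@B4, d@B3}
  B5: | IN={a@B1, b@B0, b@B3, c@B2, c@B4, d@B0, d@B3} | OUT={a@B1, b@B0, b@B3, c@B2, c@B4, d@B0, d@B3, e@B5}
  B6: | IN={a@B1, b@B0, b@B3, c@B2, c@B4, d@B0, d@B3, e@B5} | OUT={a@B6, b@B6, c@B2, c@B4, d@B6, e@B5}

Merge at B2: IN[B2] = OUT[B1] = {a@B1, b@B0, c@B2, d@B0}
Applying B2's transfer function to that IN value gives OUT[B2] (row B2 above).

Answer: {a@B1, b@B0, c@B2, d@B0}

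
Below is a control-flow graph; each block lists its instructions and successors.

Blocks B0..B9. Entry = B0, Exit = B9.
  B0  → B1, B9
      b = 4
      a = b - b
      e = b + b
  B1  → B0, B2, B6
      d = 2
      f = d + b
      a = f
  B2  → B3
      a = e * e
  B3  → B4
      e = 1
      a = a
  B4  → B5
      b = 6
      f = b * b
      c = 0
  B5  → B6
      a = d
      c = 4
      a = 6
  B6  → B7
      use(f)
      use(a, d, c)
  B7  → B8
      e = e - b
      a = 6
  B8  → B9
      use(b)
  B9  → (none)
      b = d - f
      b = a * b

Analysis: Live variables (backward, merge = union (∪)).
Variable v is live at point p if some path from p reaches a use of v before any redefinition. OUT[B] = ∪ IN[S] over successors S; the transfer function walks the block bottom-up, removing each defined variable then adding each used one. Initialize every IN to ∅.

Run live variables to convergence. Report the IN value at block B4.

Answer: {d, e}

Working:
Per-block solution:
  B0: | IN={c, d, f} | OUT={a, b, c, d, e, f}
  B1: | IN={b, c, e} | OUT={a, b, c, d, e, f}
  B2: | IN={d, e} | OUT={a, d}
  B3: | IN={a, d} | OUT={d, e}
  B4: | IN={d, e} | OUT={b, d, e, f}
  B5: | IN={b, d, e, f} | OUT={a, b, c, d, e, f}
  B6: | IN={a, b, c, d, e, f} | OUT={b, d, e, f}
  B7: | IN={b, d, e, f} | OUT={a, b, d, f}
  B8: | IN={a, b, d, f} | OUT={a, d, f}
  B9: | IN={a, d, f} | OUT={}

Merge at B4: OUT[B4] = IN[B5] = {b, d, e, f}
Applying B4's transfer function to that OUT value gives IN[B4] (row B4 above).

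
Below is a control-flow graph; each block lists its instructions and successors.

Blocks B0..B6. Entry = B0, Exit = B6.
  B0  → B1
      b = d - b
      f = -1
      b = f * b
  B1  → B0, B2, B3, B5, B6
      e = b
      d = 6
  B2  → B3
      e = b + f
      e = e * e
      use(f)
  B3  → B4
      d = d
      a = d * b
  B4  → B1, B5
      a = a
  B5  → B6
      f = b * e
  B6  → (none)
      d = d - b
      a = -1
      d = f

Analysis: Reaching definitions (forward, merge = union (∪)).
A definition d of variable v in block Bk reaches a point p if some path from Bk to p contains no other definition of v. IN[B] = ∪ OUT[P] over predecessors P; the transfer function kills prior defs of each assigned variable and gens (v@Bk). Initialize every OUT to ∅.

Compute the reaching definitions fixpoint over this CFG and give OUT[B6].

Per-block solution:
  B0:   IN={a@B4, b@B0, d@B1, e@B1, f@B0}   OUT={a@B4, b@B0, d@B1, e@B1, f@B0}
  B1:   IN={a@B4, b@B0, d@B1, d@B3, e@B1, e@B2, f@B0}   OUT={a@B4, b@B0, d@B1, e@B1, f@B0}
  B2:   IN={a@B4, b@B0, d@B1, e@B1, f@B0}   OUT={a@B4, b@B0, d@B1, e@B2, f@B0}
  B3:   IN={a@B4, b@B0, d@B1, e@B1, e@B2, f@B0}   OUT={a@B3, b@B0, d@B3, e@B1, e@B2, f@B0}
  B4:   IN={a@B3, b@B0, d@B3, e@B1, e@B2, f@B0}   OUT={a@B4, b@B0, d@B3, e@B1, e@B2, f@B0}
  B5:   IN={a@B4, b@B0, d@B1, d@B3, e@B1, e@B2, f@B0}   OUT={a@B4, b@B0, d@B1, d@B3, e@B1, e@B2, f@B5}
  B6:   IN={a@B4, b@B0, d@B1, d@B3, e@B1, e@B2, f@B0, f@B5}   OUT={a@B6, b@B0, d@B6, e@B1, e@B2, f@B0, f@B5}

Merge at B6: IN[B6] = OUT[B1] ⊔ OUT[B5] = {a@B4, b@B0, d@B1, d@B3, e@B1, e@B2, f@B0, f@B5}
Applying B6's transfer function to that IN value gives OUT[B6] (row B6 above).

Answer: {a@B6, b@B0, d@B6, e@B1, e@B2, f@B0, f@B5}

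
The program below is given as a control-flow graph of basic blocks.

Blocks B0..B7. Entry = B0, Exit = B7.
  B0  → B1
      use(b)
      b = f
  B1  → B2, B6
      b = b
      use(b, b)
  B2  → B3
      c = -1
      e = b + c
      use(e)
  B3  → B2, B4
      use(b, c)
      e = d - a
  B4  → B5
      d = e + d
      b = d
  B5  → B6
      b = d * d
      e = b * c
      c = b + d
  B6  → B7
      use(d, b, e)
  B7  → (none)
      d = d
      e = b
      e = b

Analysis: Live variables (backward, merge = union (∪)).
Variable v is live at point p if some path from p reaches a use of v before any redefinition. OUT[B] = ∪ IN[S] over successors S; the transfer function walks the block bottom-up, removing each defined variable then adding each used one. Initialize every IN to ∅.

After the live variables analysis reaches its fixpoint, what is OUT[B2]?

Answer: {a, b, c, d}

Working:
Converged values:
  B0:  IN={a, b, d, e, f}  OUT={a, b, d, e}
  B1:  IN={a, b, d, e}  OUT={a, b, d, e}
  B2:  IN={a, b, d}  OUT={a, b, c, d}
  B3:  IN={a, b, c, d}  OUT={a, b, c, d, e}
  B4:  IN={c, d, e}  OUT={c, d}
  B5:  IN={c, d}  OUT={b, d, e}
  B6:  IN={b, d, e}  OUT={b, d}
  B7:  IN={b, d}  OUT={}

Merge at B2: OUT[B2] = IN[B3] = {a, b, c, d}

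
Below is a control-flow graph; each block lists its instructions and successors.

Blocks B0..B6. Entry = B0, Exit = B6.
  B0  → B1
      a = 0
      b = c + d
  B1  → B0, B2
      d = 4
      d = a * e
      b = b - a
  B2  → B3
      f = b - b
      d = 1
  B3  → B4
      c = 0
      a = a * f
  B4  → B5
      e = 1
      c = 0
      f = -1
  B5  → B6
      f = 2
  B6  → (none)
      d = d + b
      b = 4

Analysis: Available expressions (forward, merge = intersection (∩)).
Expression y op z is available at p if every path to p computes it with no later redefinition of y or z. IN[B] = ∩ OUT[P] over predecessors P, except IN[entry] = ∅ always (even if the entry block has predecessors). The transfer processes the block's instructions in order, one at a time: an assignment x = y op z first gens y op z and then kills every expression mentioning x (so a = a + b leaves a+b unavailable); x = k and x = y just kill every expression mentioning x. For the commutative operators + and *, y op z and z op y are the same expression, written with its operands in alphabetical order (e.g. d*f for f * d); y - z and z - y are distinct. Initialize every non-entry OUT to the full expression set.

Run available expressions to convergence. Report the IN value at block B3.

Answer: {a*e, b-b}

Trace:
Fixpoint table:
  B0:   IN={}   OUT={c+d}
  B1:   IN={c+d}   OUT={a*e}
  B2:   IN={a*e}   OUT={a*e, b-b}
  B3:   IN={a*e, b-b}   OUT={b-b}
  B4:   IN={b-b}   OUT={b-b}
  B5:   IN={b-b}   OUT={b-b}
  B6:   IN={b-b}   OUT={}

Merge at B3: IN[B3] = OUT[B2] = {a*e, b-b}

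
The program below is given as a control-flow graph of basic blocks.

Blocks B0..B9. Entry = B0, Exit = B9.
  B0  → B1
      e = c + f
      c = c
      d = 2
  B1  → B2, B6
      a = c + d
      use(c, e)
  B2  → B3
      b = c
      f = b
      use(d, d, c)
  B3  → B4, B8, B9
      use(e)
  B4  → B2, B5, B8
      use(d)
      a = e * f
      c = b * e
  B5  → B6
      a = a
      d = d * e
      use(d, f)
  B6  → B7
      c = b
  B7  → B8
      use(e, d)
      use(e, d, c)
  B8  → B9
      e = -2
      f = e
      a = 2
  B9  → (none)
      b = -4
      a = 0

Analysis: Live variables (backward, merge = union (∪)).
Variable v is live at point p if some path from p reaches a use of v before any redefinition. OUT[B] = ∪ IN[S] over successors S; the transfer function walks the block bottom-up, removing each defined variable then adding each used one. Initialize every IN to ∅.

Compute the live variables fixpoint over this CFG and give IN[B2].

Fixpoint table:
  B0:  IN={b, c, f}  OUT={b, c, d, e}
  B1:  IN={b, c, d, e}  OUT={b, c, d, e}
  B2:  IN={c, d, e}  OUT={b, d, e, f}
  B3:  IN={b, d, e, f}  OUT={b, d, e, f}
  B4:  IN={b, d, e, f}  OUT={a, b, c, d, e, f}
  B5:  IN={a, b, d, e, f}  OUT={b, d, e}
  B6:  IN={b, d, e}  OUT={c, d, e}
  B7:  IN={c, d, e}  OUT={}
  B8:  IN={}  OUT={}
  B9:  IN={}  OUT={}

Merge at B2: OUT[B2] = IN[B3] = {b, d, e, f}
Applying B2's transfer function to that OUT value gives IN[B2] (row B2 above).

Answer: {c, d, e}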